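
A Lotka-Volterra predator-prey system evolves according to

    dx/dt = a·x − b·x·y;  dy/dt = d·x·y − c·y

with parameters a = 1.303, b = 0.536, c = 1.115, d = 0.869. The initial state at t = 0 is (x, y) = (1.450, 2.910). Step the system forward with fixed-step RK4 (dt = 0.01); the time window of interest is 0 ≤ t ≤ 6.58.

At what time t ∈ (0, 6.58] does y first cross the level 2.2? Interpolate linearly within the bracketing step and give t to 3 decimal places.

t = 2.159

t=0.000: state=(1.450, 2.910)
step 1 (dt=0.01): k1=(-0.372, 0.422), k2=(-0.373, 0.418), k3=(-0.373, 0.418), k4=(-0.375, 0.413); state += dt/6·(k1+2k2+2k3+k4)
t=0.010: state=(1.446, 2.914)
t=0.020: state=(1.443, 2.918)
t=0.030: state=(1.439, 2.922)
continuing one RK4 step at a time; state shown every 25 steps (Δt=0.25):
t=0.250: state=(1.352, 2.986)
t=0.500: state=(1.253, 2.998)
t=0.750: state=(1.165, 2.950)
t=1.000: state=(1.093, 2.851)
t=1.250: state=(1.042, 2.720)
t=1.500: state=(1.012, 2.572)
t=1.750: state=(1.003, 2.422)
t=2.000: state=(1.014, 2.281)
t=2.150: state=(1.030, 2.204)
next step: t=2.160: state=(1.031, 2.200) — y has crossed 2.2
linear interpolation between t=2.150 (2.20440) and t=2.160 (2.19957) → t≈2.159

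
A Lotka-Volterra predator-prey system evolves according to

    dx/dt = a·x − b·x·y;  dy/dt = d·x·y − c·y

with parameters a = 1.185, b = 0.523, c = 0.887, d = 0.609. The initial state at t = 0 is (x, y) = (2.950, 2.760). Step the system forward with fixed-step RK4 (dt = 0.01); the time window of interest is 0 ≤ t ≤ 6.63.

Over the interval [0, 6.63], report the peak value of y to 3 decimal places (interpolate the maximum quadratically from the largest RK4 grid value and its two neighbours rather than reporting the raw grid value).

max y = 4.314

t=0.000: state=(2.950, 2.760)
step 1 (dt=0.01): k1=(-0.763, 2.510), k2=(-0.781, 2.515), k3=(-0.781, 2.515), k4=(-0.799, 2.520); state += dt/6·(k1+2k2+2k3+k4)
t=0.010: state=(2.942, 2.785)
t=0.020: state=(2.934, 2.810)
t=0.030: state=(2.925, 2.836)
continuing one RK4 step at a time; state shown every 25 steps (Δt=0.25):
t=0.250: state=(2.653, 3.396)
t=0.500: state=(2.204, 3.942)
t=0.750: state=(1.729, 4.258)
t=1.000: state=(1.325, 4.299)
t=1.250: state=(1.026, 4.113)
t=1.500: state=(0.822, 3.789)
t=1.750: state=(0.691, 3.403)
t=2.000: state=(0.611, 3.009)
t=2.250: state=(0.568, 2.636)
t=2.500: state=(0.554, 2.299)
t=2.750: state=(0.562, 2.005)
t=3.000: state=(0.592, 1.753)
t=3.250: state=(0.642, 1.542)
t=3.500: state=(0.714, 1.369)
t=3.750: state=(0.810, 1.232)
t=4.000: state=(0.934, 1.126)
t=4.250: state=(1.090, 1.052)
t=4.500: state=(1.281, 1.009)
t=4.750: state=(1.512, 0.999)
t=5.000: state=(1.781, 1.028)
t=5.250: state=(2.085, 1.105)
t=5.500: state=(2.406, 1.246)
t=5.750: state=(2.712, 1.475)
t=6.000: state=(2.944, 1.820)
t=6.250: state=(3.028, 2.303)
t=6.500: state=(2.900, 2.905)
t=6.630: state=(2.746, 3.239)
largest grid value and its neighbours: y(0.900)=4.31391, y(0.910)=4.31418, y(0.920)=4.31403
parabola through these three points peaks at t≈0.911 with y≈4.31418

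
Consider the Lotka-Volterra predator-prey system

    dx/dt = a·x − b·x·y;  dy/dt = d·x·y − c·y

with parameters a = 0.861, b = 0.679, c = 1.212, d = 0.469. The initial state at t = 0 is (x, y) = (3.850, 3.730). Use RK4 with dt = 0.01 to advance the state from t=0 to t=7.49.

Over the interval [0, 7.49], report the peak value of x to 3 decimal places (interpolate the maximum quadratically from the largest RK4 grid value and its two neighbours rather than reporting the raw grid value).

max x = 6.966

t=0.000: state=(3.850, 3.730)
step 1 (dt=0.01): k1=(-6.436, 2.214), k2=(-6.411, 2.164), k3=(-6.410, 2.165), k4=(-6.384, 2.114); state += dt/6·(k1+2k2+2k3+k4)
t=0.010: state=(3.786, 3.752)
t=0.020: state=(3.722, 3.772)
t=0.030: state=(3.659, 3.792)
continuing one RK4 step at a time; state shown every 25 steps (Δt=0.25):
t=0.250: state=(2.462, 3.970)
t=0.500: state=(1.584, 3.700)
t=0.750: state=(1.093, 3.188)
t=1.000: state=(0.828, 2.631)
t=1.250: state=(0.686, 2.122)
t=1.500: state=(0.617, 1.690)
t=1.750: state=(0.592, 1.340)
t=2.000: state=(0.599, 1.061)
t=2.250: state=(0.633, 0.842)
t=2.500: state=(0.691, 0.672)
t=2.750: state=(0.773, 0.541)
t=3.000: state=(0.883, 0.440)
t=3.250: state=(1.023, 0.363)
t=3.500: state=(1.199, 0.305)
t=3.750: state=(1.417, 0.263)
t=4.000: state=(1.685, 0.233)
t=4.250: state=(2.012, 0.213)
t=4.500: state=(2.409, 0.204)
t=4.750: state=(2.886, 0.205)
t=5.000: state=(3.453, 0.220)
t=5.250: state=(4.116, 0.253)
t=5.500: state=(4.866, 0.316)
t=5.750: state=(5.669, 0.433)
t=6.000: state=(6.426, 0.650)
t=6.250: state=(6.919, 1.054)
t=6.500: state=(6.793, 1.754)
t=6.750: state=(5.771, 2.730)
t=7.000: state=(4.156, 3.616)
t=7.250: state=(2.683, 3.971)
t=7.490: state=(1.743, 3.792)
largest grid value and its neighbours: x(6.330)=6.96531, x(6.340)=6.96593, x(6.350)=6.96532
parabola through these three points peaks at t≈6.340 with x≈6.96593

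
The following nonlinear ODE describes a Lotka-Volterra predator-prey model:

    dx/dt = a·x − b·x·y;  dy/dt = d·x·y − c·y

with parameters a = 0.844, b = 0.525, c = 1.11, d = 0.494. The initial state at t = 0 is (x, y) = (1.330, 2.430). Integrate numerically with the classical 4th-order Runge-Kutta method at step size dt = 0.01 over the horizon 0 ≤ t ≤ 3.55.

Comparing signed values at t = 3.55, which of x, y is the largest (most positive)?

t=0.000: state=(1.330, 2.430)
step 1 (dt=0.01): k1=(-0.574, -1.101), k2=(-0.569, -1.102), k3=(-0.569, -1.102), k4=(-0.564, -1.103); state += dt/6·(k1+2k2+2k3+k4)
t=0.010: state=(1.324, 2.419)
t=0.020: state=(1.319, 2.408)
t=0.030: state=(1.313, 2.397)
continuing one RK4 step at a time; state shown every 20 steps (Δt=0.2):
t=0.200: state=(1.234, 2.208)
t=0.400: state=(1.172, 1.991)
t=0.600: state=(1.138, 1.787)
t=0.800: state=(1.128, 1.601)
t=1.000: state=(1.139, 1.434)
t=1.200: state=(1.169, 1.287)
t=1.400: state=(1.217, 1.160)
t=1.600: state=(1.284, 1.051)
t=1.800: state=(1.368, 0.959)
t=2.000: state=(1.470, 0.884)
t=2.200: state=(1.591, 0.823)
t=2.400: state=(1.733, 0.777)
t=2.600: state=(1.894, 0.744)
t=2.800: state=(2.076, 0.725)
t=3.000: state=(2.279, 0.720)
t=3.200: state=(2.500, 0.730)
t=3.400: state=(2.738, 0.757)
t=3.550: state=(2.924, 0.791)
compare at T: x=2.924, y=0.791

largest component: x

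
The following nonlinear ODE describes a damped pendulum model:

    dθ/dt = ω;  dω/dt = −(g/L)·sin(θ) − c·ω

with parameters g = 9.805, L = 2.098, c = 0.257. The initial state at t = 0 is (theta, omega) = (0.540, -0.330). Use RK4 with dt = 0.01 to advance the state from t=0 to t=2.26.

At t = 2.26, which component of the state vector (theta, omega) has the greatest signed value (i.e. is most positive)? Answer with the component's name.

t=0.000: state=(0.540, -0.330)
step 1 (dt=0.01): k1=(-0.330, -2.318), k2=(-0.342, -2.308), k3=(-0.342, -2.308), k4=(-0.353, -2.298); state += dt/6·(k1+2k2+2k3+k4)
t=0.010: state=(0.537, -0.353)
t=0.020: state=(0.533, -0.376)
t=0.030: state=(0.529, -0.399)
continuing one RK4 step at a time; state shown every 10 steps (Δt=0.1):
t=0.100: state=(0.496, -0.551)
t=0.200: state=(0.431, -0.744)
t=0.300: state=(0.348, -0.900)
t=0.400: state=(0.252, -1.014)
t=0.500: state=(0.147, -1.080)
t=0.600: state=(0.038, -1.095)
t=0.700: state=(-0.070, -1.060)
t=0.800: state=(-0.172, -0.976)
t=0.900: state=(-0.264, -0.851)
t=1.000: state=(-0.342, -0.691)
t=1.100: state=(-0.402, -0.506)
t=1.200: state=(-0.442, -0.303)
t=1.300: state=(-0.462, -0.093)
t=1.400: state=(-0.461, 0.115)
t=1.500: state=(-0.439, 0.314)
t=1.600: state=(-0.399, 0.494)
t=1.700: state=(-0.341, 0.649)
t=1.800: state=(-0.270, 0.772)
t=1.900: state=(-0.188, 0.857)
t=2.000: state=(-0.100, 0.902)
t=2.100: state=(-0.009, 0.904)
t=2.200: state=(0.079, 0.864)
t=2.260: state=(0.130, 0.822)
compare at T: theta=0.130, omega=0.822

largest component: omega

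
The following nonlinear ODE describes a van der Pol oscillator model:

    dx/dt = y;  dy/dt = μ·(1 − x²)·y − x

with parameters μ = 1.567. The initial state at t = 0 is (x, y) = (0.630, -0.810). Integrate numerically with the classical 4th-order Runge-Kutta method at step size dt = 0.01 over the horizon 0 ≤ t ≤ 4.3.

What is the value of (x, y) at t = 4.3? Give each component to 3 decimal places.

(x, y) = (1.167, 3.183)

t=0.000: state=(0.630, -0.810)
step 1 (dt=0.01): k1=(-0.810, -1.395), k2=(-0.817, -1.405), k3=(-0.817, -1.405), k4=(-0.824, -1.414); state += dt/6·(k1+2k2+2k3+k4)
t=0.010: state=(0.622, -0.824)
t=0.020: state=(0.614, -0.838)
t=0.030: state=(0.605, -0.853)
continuing one RK4 step at a time; state shown every 20 steps (Δt=0.2):
t=0.200: state=(0.437, -1.133)
t=0.400: state=(0.169, -1.574)
t=0.600: state=(-0.202, -2.147)
t=0.800: state=(-0.687, -2.655)
t=1.000: state=(-1.220, -2.520)
t=1.200: state=(-1.635, -1.546)
t=1.400: state=(-1.839, -0.551)
t=1.600: state=(-1.886, 0.007)
t=1.800: state=(-1.856, 0.263)
t=2.000: state=(-1.790, 0.387)
t=2.200: state=(-1.704, 0.462)
t=2.400: state=(-1.606, 0.524)
t=2.600: state=(-1.494, 0.590)
t=2.800: state=(-1.369, 0.670)
t=3.000: state=(-1.225, 0.775)
t=3.200: state=(-1.056, 0.923)
t=3.400: state=(-0.851, 1.143)
t=3.600: state=(-0.591, 1.482)
t=3.800: state=(-0.246, 2.008)
t=4.000: state=(0.227, 2.739)
t=4.200: state=(0.840, 3.292)
t=4.300: state=(1.167, 3.183)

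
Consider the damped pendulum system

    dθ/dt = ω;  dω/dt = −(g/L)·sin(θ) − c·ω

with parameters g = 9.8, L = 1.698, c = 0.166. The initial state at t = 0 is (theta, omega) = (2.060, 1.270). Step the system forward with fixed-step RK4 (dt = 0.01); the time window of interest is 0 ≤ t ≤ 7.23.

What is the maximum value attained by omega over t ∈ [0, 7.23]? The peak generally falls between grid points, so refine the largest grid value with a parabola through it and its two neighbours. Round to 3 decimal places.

max omega = 3.588

t=0.000: state=(2.060, 1.270)
step 1 (dt=0.01): k1=(1.270, -5.305), k2=(1.243, -5.284), k3=(1.244, -5.284), k4=(1.217, -5.262); state += dt/6·(k1+2k2+2k3+k4)
t=0.010: state=(2.072, 1.217)
t=0.020: state=(2.084, 1.165)
t=0.030: state=(2.096, 1.113)
continuing one RK4 step at a time; state shown every 25 steps (Δt=0.25):
t=0.250: state=(2.221, 0.050)
t=0.500: state=(2.090, -1.111)
t=0.750: state=(1.655, -2.394)
t=1.000: state=(0.895, -3.625)
t=1.250: state=(-0.087, -4.017)
t=1.500: state=(-1.002, -3.121)
t=1.750: state=(-1.600, -1.641)
t=2.000: state=(-1.826, -0.185)
t=2.250: state=(-1.699, 1.201)
t=2.500: state=(-1.228, 2.547)
t=2.750: state=(-0.457, 3.488)
t=3.000: state=(0.425, 3.361)
t=3.250: state=(1.137, 2.225)
t=3.500: state=(1.511, 0.761)
t=3.750: state=(1.520, -0.682)
t=4.000: state=(1.177, -2.034)
t=4.250: state=(0.533, -3.016)
t=4.500: state=(-0.253, -3.083)
t=4.750: state=(-0.925, -2.163)
t=5.000: state=(-1.298, -0.798)
t=5.250: state=(-1.321, 0.610)
t=5.500: state=(-1.003, 1.891)
t=5.750: state=(-0.411, 2.735)
t=6.000: state=(0.290, 2.703)
t=6.250: state=(0.867, 1.807)
t=6.500: state=(1.161, 0.518)
t=6.750: state=(1.124, -0.804)
t=7.000: state=(0.775, -1.933)
t=7.230: state=(0.253, -2.504)
largest grid value and its neighbours: omega(2.840)=3.58725, omega(2.850)=3.58820, omega(2.860)=3.58708
parabola through these three points peaks at t≈2.850 with omega≈3.58820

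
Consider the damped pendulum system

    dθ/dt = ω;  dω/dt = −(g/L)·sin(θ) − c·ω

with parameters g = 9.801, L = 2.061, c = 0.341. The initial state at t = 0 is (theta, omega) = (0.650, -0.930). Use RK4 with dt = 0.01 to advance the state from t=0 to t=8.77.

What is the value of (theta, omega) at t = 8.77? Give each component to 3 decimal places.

t=0.000: state=(0.650, -0.930)
step 1 (dt=0.01): k1=(-0.930, -2.561), k2=(-0.943, -2.539), k3=(-0.943, -2.539), k4=(-0.955, -2.516); state += dt/6·(k1+2k2+2k3+k4)
t=0.010: state=(0.641, -0.955)
t=0.020: state=(0.631, -0.980)
t=0.030: state=(0.621, -1.005)
continuing one RK4 step at a time; state shown every 50 steps (Δt=0.5):
t=0.500: state=(-0.019, -1.477)
t=1.000: state=(-0.564, -0.525)
t=1.500: state=(-0.491, 0.756)
t=2.000: state=(0.038, 1.141)
t=2.500: state=(0.447, 0.359)
t=3.000: state=(0.362, -0.638)
t=3.500: state=(-0.060, -0.873)
t=4.000: state=(-0.356, -0.218)
t=4.500: state=(-0.260, 0.543)
t=5.000: state=(0.075, 0.659)
t=5.500: state=(0.284, 0.110)
t=6.000: state=(0.182, -0.460)
t=6.500: state=(-0.082, -0.491)
t=7.000: state=(-0.224, -0.034)
t=7.500: state=(-0.124, 0.385)
t=8.000: state=(0.083, 0.360)
t=8.500: state=(0.175, -0.016)
t=8.770: state=(0.143, -0.214)

(theta, omega) = (0.143, -0.214)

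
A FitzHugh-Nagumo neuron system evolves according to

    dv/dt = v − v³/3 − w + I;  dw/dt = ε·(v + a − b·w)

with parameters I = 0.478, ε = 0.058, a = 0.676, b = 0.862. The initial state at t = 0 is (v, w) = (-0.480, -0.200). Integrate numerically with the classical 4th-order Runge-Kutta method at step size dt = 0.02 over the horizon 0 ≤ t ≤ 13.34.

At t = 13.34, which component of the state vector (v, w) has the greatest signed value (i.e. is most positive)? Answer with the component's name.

t=0.000: state=(-0.480, -0.200)
step 1 (dt=0.02): k1=(0.235, 0.021), k2=(0.236, 0.021), k3=(0.236, 0.021), k4=(0.238, 0.022); state += dt/6·(k1+2k2+2k3+k4)
t=0.020: state=(-0.475, -0.200)
t=0.040: state=(-0.470, -0.199)
t=0.060: state=(-0.466, -0.199)
continuing one RK4 step at a time; state shown every 25 steps (Δt=0.5):
t=0.500: state=(-0.339, -0.188)
t=1.000: state=(-0.127, -0.170)
t=1.500: state=(0.204, -0.146)
t=2.000: state=(0.709, -0.110)
t=2.500: state=(1.309, -0.059)
t=3.000: state=(1.714, 0.005)
t=3.500: state=(1.857, 0.076)
t=4.000: state=(1.880, 0.147)
t=4.500: state=(1.867, 0.217)
t=5.000: state=(1.843, 0.284)
t=5.500: state=(1.817, 0.349)
t=6.000: state=(1.790, 0.411)
t=6.500: state=(1.762, 0.471)
t=7.000: state=(1.734, 0.529)
t=7.500: state=(1.706, 0.585)
t=8.000: state=(1.678, 0.638)
t=8.500: state=(1.649, 0.689)
t=9.000: state=(1.620, 0.738)
t=9.500: state=(1.591, 0.786)
t=10.000: state=(1.561, 0.831)
t=10.500: state=(1.531, 0.874)
t=11.000: state=(1.500, 0.915)
t=11.500: state=(1.469, 0.954)
t=12.000: state=(1.436, 0.992)
t=12.500: state=(1.403, 1.027)
t=13.000: state=(1.369, 1.061)
t=13.340: state=(1.345, 1.083)
compare at T: v=1.345, w=1.083

largest component: v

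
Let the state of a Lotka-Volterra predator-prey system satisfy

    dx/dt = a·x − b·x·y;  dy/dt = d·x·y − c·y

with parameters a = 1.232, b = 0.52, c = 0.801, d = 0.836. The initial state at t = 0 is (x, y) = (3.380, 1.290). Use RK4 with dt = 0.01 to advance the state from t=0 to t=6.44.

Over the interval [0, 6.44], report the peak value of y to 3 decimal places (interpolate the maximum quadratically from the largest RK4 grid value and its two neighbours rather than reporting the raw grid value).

t=0.000: state=(3.380, 1.290)
step 1 (dt=0.01): k1=(1.897, 2.612), k2=(1.879, 2.649), k3=(1.879, 2.649), k4=(1.861, 2.686); state += dt/6·(k1+2k2+2k3+k4)
t=0.010: state=(3.399, 1.316)
t=0.020: state=(3.417, 1.344)
t=0.030: state=(3.435, 1.372)
continuing one RK4 step at a time; state shown every 25 steps (Δt=0.25):
t=0.250: state=(3.684, 2.225)
t=0.500: state=(3.401, 3.868)
t=0.750: state=(2.451, 5.883)
t=1.000: state=(1.409, 7.177)
t=1.250: state=(0.740, 7.301)
t=1.500: state=(0.403, 6.706)
t=1.750: state=(0.242, 5.860)
t=2.000: state=(0.163, 4.999)
t=2.250: state=(0.122, 4.213)
t=2.500: state=(0.100, 3.529)
t=2.750: state=(0.090, 2.946)
t=3.000: state=(0.086, 2.456)
t=3.250: state=(0.087, 2.047)
t=3.500: state=(0.093, 1.707)
t=3.750: state=(0.104, 1.426)
t=4.000: state=(0.119, 1.195)
t=4.250: state=(0.140, 1.005)
t=4.500: state=(0.169, 0.849)
t=4.750: state=(0.208, 0.723)
t=5.000: state=(0.259, 0.621)
t=5.250: state=(0.327, 0.540)
t=5.500: state=(0.417, 0.478)
t=5.750: state=(0.535, 0.432)
t=6.000: state=(0.690, 0.401)
t=6.250: state=(0.892, 0.387)
t=6.440: state=(1.084, 0.389)
largest grid value and its neighbours: y(1.140)=7.37034, y(1.150)=7.37114, y(1.160)=7.37041
parabola through these three points peaks at t≈1.150 with y≈7.37115

max y = 7.371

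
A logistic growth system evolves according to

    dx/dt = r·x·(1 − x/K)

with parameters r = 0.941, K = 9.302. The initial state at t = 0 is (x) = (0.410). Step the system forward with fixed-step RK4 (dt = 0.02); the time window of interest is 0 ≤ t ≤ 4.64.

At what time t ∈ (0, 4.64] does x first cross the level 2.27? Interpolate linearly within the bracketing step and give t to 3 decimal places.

t=0.000: state=(0.410)
step 1 (dt=0.02): k1=(0.369), k2=(0.372), k3=(0.372), k4=(0.375); state += dt/6·(k1+2k2+2k3+k4)
t=0.020: state=(0.417)
t=0.040: state=(0.425)
t=0.060: state=(0.433)
continuing one RK4 step at a time; state shown every 10 steps (Δt=0.2):
t=0.200: state=(0.490)
t=0.400: state=(0.586)
t=0.600: state=(0.698)
t=0.800: state=(0.829)
t=1.000: state=(0.983)
t=1.200: state=(1.161)
t=1.400: state=(1.366)
t=1.600: state=(1.600)
t=1.800: state=(1.865)
t=2.000: state=(2.162)
t=2.060: state=(2.257)
next step: t=2.080: state=(2.289) — x has crossed 2.27
linear interpolation between t=2.060 (2.25699) and t=2.080 (2.28931) → t≈2.068

t = 2.068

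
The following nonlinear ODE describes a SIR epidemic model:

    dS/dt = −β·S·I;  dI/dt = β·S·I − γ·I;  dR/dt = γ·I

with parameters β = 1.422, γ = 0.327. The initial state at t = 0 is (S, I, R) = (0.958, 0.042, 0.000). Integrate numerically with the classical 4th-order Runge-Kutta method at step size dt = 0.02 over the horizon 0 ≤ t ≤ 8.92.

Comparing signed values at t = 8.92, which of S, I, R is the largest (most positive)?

largest component: R

t=0.000: state=(0.958, 0.042, 0.000)
step 1 (dt=0.02): k1=(-0.057, 0.043, 0.014), k2=(-0.058, 0.044, 0.014), k3=(-0.058, 0.044, 0.014), k4=(-0.058, 0.044, 0.014); state += dt/6·(k1+2k2+2k3+k4)
t=0.020: state=(0.957, 0.043, 0.000)
t=0.040: state=(0.956, 0.044, 0.001)
t=0.060: state=(0.954, 0.045, 0.001)
continuing one RK4 step at a time; state shown every 25 steps (Δt=0.5):
t=0.500: state=(0.921, 0.070, 0.009)
t=1.000: state=(0.865, 0.112, 0.024)
t=1.500: state=(0.783, 0.171, 0.046)
t=2.000: state=(0.676, 0.244, 0.080)
t=2.500: state=(0.553, 0.321, 0.126)
t=3.000: state=(0.430, 0.386, 0.184)
t=3.500: state=(0.321, 0.427, 0.251)
t=4.000: state=(0.235, 0.442, 0.323)
t=4.500: state=(0.172, 0.433, 0.394)
t=5.000: state=(0.128, 0.409, 0.463)
t=5.500: state=(0.097, 0.376, 0.528)
t=6.000: state=(0.075, 0.339, 0.586)
t=6.500: state=(0.060, 0.302, 0.639)
t=7.000: state=(0.049, 0.266, 0.685)
t=7.500: state=(0.041, 0.233, 0.726)
t=8.000: state=(0.035, 0.204, 0.761)
t=8.500: state=(0.031, 0.177, 0.793)
t=8.920: state=(0.028, 0.157, 0.815)
compare at T: S=0.028, I=0.157, R=0.815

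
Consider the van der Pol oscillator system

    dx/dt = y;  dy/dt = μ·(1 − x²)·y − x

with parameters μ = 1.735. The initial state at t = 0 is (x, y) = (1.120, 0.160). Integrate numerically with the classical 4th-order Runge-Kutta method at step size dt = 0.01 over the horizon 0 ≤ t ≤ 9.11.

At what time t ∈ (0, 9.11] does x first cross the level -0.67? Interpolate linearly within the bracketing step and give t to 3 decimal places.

t = 1.755

t=0.000: state=(1.120, 0.160)
step 1 (dt=0.01): k1=(0.160, -1.191), k2=(0.154, -1.189), k3=(0.154, -1.189), k4=(0.148, -1.188); state += dt/6·(k1+2k2+2k3+k4)
t=0.010: state=(1.122, 0.148)
t=0.020: state=(1.123, 0.136)
t=0.030: state=(1.124, 0.124)
continuing one RK4 step at a time; state shown every 50 steps (Δt=0.5):
t=0.500: state=(1.061, -0.377)
t=1.000: state=(0.742, -0.938)
t=1.500: state=(0.012, -2.182)
t=1.750: state=(-0.655, -3.101)
next step: t=1.760: state=(-0.686, -3.124) — x has crossed -0.67
linear interpolation between t=1.750 (-0.65466) and t=1.760 (-0.68579) → t≈1.755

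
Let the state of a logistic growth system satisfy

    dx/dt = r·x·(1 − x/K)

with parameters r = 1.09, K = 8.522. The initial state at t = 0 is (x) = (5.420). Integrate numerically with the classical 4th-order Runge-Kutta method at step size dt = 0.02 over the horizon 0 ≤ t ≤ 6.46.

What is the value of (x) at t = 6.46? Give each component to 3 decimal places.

t=0.000: state=(5.420)
step 1 (dt=0.02): k1=(2.150), k2=(2.144), k3=(2.144), k4=(2.137); state += dt/6·(k1+2k2+2k3+k4)
t=0.020: state=(5.463)
t=0.040: state=(5.505)
t=0.060: state=(5.548)
continuing one RK4 step at a time; state shown every 25 steps (Δt=0.5):
t=0.500: state=(6.399)
t=1.000: state=(7.147)
t=1.500: state=(7.667)
t=2.000: state=(8.004)
t=2.500: state=(8.214)
t=3.000: state=(8.341)
t=3.500: state=(8.416)
t=4.000: state=(8.460)
t=4.500: state=(8.486)
t=5.000: state=(8.501)
t=5.500: state=(8.510)
t=6.000: state=(8.515)
t=6.460: state=(8.518)

(x) = (8.518)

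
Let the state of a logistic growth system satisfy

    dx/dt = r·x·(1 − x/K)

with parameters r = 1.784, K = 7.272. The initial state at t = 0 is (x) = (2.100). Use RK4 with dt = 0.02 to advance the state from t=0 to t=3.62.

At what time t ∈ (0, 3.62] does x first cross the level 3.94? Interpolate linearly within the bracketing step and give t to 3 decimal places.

t = 0.599

t=0.000: state=(2.100)
step 1 (dt=0.02): k1=(2.665), k2=(2.684), k3=(2.685), k4=(2.704); state += dt/6·(k1+2k2+2k3+k4)
t=0.020: state=(2.154)
t=0.040: state=(2.208)
t=0.060: state=(2.263)
continuing one RK4 step at a time; state shown every 10 steps (Δt=0.2):
t=0.200: state=(2.670)
t=0.400: state=(3.296)
t=0.580: state=(3.878)
next step: t=0.600: state=(3.943) — x has crossed 3.94
linear interpolation between t=0.580 (3.87816) and t=0.600 (3.94265) → t≈0.599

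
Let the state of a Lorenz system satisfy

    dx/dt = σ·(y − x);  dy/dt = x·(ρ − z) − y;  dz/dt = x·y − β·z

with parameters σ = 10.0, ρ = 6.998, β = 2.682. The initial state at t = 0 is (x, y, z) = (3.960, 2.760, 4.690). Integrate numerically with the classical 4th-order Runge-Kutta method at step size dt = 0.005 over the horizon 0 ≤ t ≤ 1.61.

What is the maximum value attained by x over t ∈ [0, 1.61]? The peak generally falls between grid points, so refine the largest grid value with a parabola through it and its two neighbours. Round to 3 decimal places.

max x = 4.683

t=0.000: state=(3.960, 2.760, 4.690)
step 1 (dt=0.005): k1=(-12.000, 6.380, -1.649), k2=(-11.541, 6.311, -1.658), k3=(-11.554, 6.314, -1.655), k4=(-11.107, 6.247, -1.663); state += dt/6·(k1+2k2+2k3+k4)
t=0.005: state=(3.902, 2.792, 4.682)
t=0.010: state=(3.849, 2.822, 4.673)
t=0.015: state=(3.800, 2.853, 4.665)
continuing one RK4 step at a time; state shown every 20 steps (Δt=0.1):
t=0.100: state=(3.411, 3.313, 4.546)
t=0.200: state=(3.531, 3.805, 4.556)
t=0.300: state=(3.876, 4.265, 4.800)
t=0.400: state=(4.261, 4.623, 5.270)
t=0.500: state=(4.561, 4.784, 5.867)
t=0.600: state=(4.683, 4.697, 6.424)
t=0.700: state=(4.595, 4.416, 6.775)
t=0.800: state=(4.353, 4.066, 6.844)
t=0.900: state=(4.057, 3.769, 6.672)
t=1.000: state=(3.801, 3.587, 6.361)
t=1.100: state=(3.639, 3.532, 6.019)
t=1.200: state=(3.586, 3.585, 5.725)
t=1.300: state=(3.631, 3.717, 5.531)
t=1.400: state=(3.749, 3.894, 5.462)
t=1.500: state=(3.909, 4.076, 5.518)
t=1.600: state=(4.071, 4.222, 5.677)
t=1.610: state=(4.086, 4.234, 5.697)
largest grid value and its neighbours: x(0.600)=4.68257, x(0.605)=4.68304, x(0.610)=4.68297
parabola through these three points peaks at t≈0.607 with x≈4.68307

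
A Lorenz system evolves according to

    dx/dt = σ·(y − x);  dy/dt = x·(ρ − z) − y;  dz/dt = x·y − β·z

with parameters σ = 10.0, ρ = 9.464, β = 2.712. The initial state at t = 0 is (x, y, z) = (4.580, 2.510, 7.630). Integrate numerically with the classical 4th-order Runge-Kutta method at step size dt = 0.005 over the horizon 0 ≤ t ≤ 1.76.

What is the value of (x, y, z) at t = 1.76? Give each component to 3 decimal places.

(x, y, z) = (5.334, 5.155, 9.226)

t=0.000: state=(4.580, 2.510, 7.630)
step 1 (dt=0.005): k1=(-20.700, 5.890, -9.197), k2=(-20.035, 5.884, -9.198), k3=(-20.052, 5.887, -9.193), k4=(-19.403, 5.882, -9.192); state += dt/6·(k1+2k2+2k3+k4)
t=0.005: state=(4.480, 2.539, 7.584)
t=0.010: state=(4.386, 2.569, 7.538)
t=0.015: state=(4.298, 2.598, 7.492)
continuing one RK4 step at a time; state shown every 20 steps (Δt=0.1):
t=0.100: state=(3.490, 3.110, 6.770)
t=0.200: state=(3.497, 3.800, 6.203)
t=0.300: state=(3.986, 4.625, 6.110)
t=0.400: state=(4.711, 5.486, 6.600)
t=0.500: state=(5.451, 6.107, 7.651)
t=0.600: state=(5.917, 6.150, 8.939)
t=0.700: state=(5.874, 5.562, 9.877)
t=0.800: state=(5.368, 4.725, 10.064)
t=0.900: state=(4.707, 4.080, 9.594)
t=1.000: state=(4.187, 3.794, 8.825)
t=1.100: state=(3.937, 3.829, 8.067)
t=1.200: state=(3.959, 4.101, 7.512)
t=1.300: state=(4.200, 4.526, 7.266)
t=1.400: state=(4.582, 5.001, 7.378)
t=1.500: state=(4.997, 5.384, 7.820)
t=1.600: state=(5.309, 5.525, 8.447)
t=1.700: state=(5.401, 5.363, 9.014)
t=1.760: state=(5.334, 5.155, 9.226)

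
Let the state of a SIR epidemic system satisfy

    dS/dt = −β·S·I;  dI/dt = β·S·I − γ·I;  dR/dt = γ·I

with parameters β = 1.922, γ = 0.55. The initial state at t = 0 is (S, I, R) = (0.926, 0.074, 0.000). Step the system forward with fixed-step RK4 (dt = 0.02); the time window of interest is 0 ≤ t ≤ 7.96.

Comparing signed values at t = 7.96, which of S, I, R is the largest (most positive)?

largest component: R

t=0.000: state=(0.926, 0.074, 0.000)
step 1 (dt=0.02): k1=(-0.132, 0.091, 0.041), k2=(-0.133, 0.092, 0.041), k3=(-0.133, 0.092, 0.041), k4=(-0.135, 0.093, 0.042); state += dt/6·(k1+2k2+2k3+k4)
t=0.020: state=(0.923, 0.076, 0.001)
t=0.040: state=(0.921, 0.078, 0.002)
t=0.060: state=(0.918, 0.080, 0.003)
continuing one RK4 step at a time; state shown every 25 steps (Δt=0.5):
t=0.500: state=(0.840, 0.132, 0.028)
t=1.000: state=(0.714, 0.212, 0.075)
t=1.500: state=(0.558, 0.297, 0.145)
t=2.000: state=(0.406, 0.358, 0.236)
t=2.500: state=(0.284, 0.378, 0.338)
t=3.000: state=(0.199, 0.361, 0.440)
t=3.500: state=(0.143, 0.323, 0.534)
t=4.000: state=(0.107, 0.276, 0.617)
t=4.500: state=(0.084, 0.230, 0.686)
t=5.000: state=(0.069, 0.188, 0.743)
t=5.500: state=(0.059, 0.152, 0.790)
t=6.000: state=(0.051, 0.121, 0.827)
t=6.500: state=(0.046, 0.097, 0.857)
t=7.000: state=(0.043, 0.077, 0.881)
t=7.500: state=(0.040, 0.060, 0.900)
t=7.960: state=(0.038, 0.049, 0.913)
compare at T: S=0.038, I=0.049, R=0.913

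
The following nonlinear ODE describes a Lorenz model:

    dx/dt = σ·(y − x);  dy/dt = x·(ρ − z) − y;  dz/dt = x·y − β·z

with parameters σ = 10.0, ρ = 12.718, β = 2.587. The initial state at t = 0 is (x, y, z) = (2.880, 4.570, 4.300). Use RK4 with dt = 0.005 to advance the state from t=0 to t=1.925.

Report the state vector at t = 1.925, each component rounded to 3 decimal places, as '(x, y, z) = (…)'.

t=0.000: state=(2.880, 4.570, 4.300)
step 1 (dt=0.005): k1=(16.900, 19.674, 2.037), k2=(16.969, 19.965, 2.361), k3=(16.975, 19.964, 2.362), k4=(17.049, 20.253, 2.691); state += dt/6·(k1+2k2+2k3+k4)
t=0.005: state=(2.965, 4.670, 4.312)
t=0.010: state=(3.051, 4.773, 4.327)
t=0.015: state=(3.137, 4.878, 4.345)
continuing one RK4 step at a time; state shown every 20 steps (Δt=0.1):
t=0.100: state=(4.812, 7.044, 5.313)
t=0.200: state=(7.249, 9.706, 8.693)
t=0.300: state=(9.038, 9.736, 14.111)
t=0.400: state=(8.212, 6.018, 17.133)
t=0.500: state=(5.519, 2.803, 15.792)
t=0.600: state=(3.346, 1.799, 13.016)
t=0.700: state=(2.367, 1.879, 10.482)
t=0.800: state=(2.232, 2.400, 8.511)
t=0.900: state=(2.649, 3.307, 7.176)
t=1.000: state=(3.555, 4.717, 6.634)
t=1.100: state=(4.975, 6.631, 7.272)
t=1.200: state=(6.725, 8.429, 9.595)
t=1.300: state=(7.975, 8.545, 13.135)
t=1.400: state=(7.616, 6.377, 15.425)
t=1.500: state=(5.916, 4.032, 14.968)
t=1.600: state=(4.274, 2.987, 13.060)
t=1.700: state=(3.407, 2.941, 11.043)
t=1.800: state=(3.278, 3.452, 9.444)
t=1.900: state=(3.710, 4.384, 8.485)
t=1.925: state=(3.893, 4.679, 8.371)

(x, y, z) = (3.893, 4.679, 8.371)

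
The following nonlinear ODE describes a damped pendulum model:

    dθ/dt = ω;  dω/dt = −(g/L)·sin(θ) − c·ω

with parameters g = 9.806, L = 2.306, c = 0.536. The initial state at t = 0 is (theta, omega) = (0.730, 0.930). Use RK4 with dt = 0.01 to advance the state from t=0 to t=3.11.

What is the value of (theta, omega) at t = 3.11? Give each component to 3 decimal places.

(theta, omega) = (0.285, 0.491)

t=0.000: state=(0.730, 0.930)
step 1 (dt=0.01): k1=(0.930, -3.334), k2=(0.913, -3.340), k3=(0.913, -3.340), k4=(0.897, -3.345); state += dt/6·(k1+2k2+2k3+k4)
t=0.010: state=(0.739, 0.897)
t=0.020: state=(0.748, 0.863)
t=0.030: state=(0.756, 0.830)
continuing one RK4 step at a time; state shown every 20 steps (Δt=0.2):
t=0.200: state=(0.849, 0.256)
t=0.400: state=(0.835, -0.377)
t=0.600: state=(0.705, -0.904)
t=0.800: state=(0.485, -1.266)
t=1.000: state=(0.213, -1.412)
t=1.200: state=(-0.064, -1.325)
t=1.400: state=(-0.303, -1.038)
t=1.600: state=(-0.471, -0.622)
t=1.800: state=(-0.549, -0.159)
t=2.000: state=(-0.536, 0.279)
t=2.200: state=(-0.443, 0.633)
t=2.400: state=(-0.292, 0.860)
t=2.600: state=(-0.110, 0.933)
t=2.800: state=(0.071, 0.851)
t=3.000: state=(0.222, 0.643)
t=3.110: state=(0.285, 0.491)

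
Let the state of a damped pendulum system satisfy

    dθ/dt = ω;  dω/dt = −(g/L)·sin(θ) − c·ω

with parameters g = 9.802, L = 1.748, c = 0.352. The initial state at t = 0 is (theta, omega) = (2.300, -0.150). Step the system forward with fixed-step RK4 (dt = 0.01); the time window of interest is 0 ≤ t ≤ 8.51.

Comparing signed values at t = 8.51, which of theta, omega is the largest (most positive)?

t=0.000: state=(2.300, -0.150)
step 1 (dt=0.01): k1=(-0.150, -4.129), k2=(-0.171, -4.124), k3=(-0.171, -4.125), k4=(-0.191, -4.121); state += dt/6·(k1+2k2+2k3+k4)
t=0.010: state=(2.298, -0.191)
t=0.020: state=(2.296, -0.232)
t=0.030: state=(2.294, -0.274)
continuing one RK4 step at a time; state shown every 50 steps (Δt=0.5):
t=0.500: state=(1.695, -2.335)
t=1.000: state=(0.048, -3.762)
t=1.500: state=(-1.367, -1.491)
t=2.000: state=(-1.392, 1.310)
t=2.500: state=(-0.229, 2.942)
t=3.000: state=(0.971, 1.400)
t=3.500: state=(1.025, -1.120)
t=4.000: state=(0.068, -2.299)
t=4.500: state=(-0.804, -0.859)
t=5.000: state=(-0.699, 1.185)
t=5.500: state=(0.125, 1.725)
t=6.000: state=(0.678, 0.294)
t=6.500: state=(0.411, -1.210)
t=7.000: state=(-0.263, -1.171)
t=7.500: state=(-0.536, 0.156)
t=8.000: state=(-0.174, 1.102)
t=8.500: state=(0.324, 0.667)
t=8.510: state=(0.331, 0.647)
compare at T: theta=0.331, omega=0.647

largest component: omega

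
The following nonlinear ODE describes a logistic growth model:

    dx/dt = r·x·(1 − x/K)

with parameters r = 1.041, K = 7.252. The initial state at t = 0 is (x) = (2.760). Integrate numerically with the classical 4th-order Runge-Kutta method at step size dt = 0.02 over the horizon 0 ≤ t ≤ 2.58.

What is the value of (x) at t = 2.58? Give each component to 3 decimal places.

(x) = (6.528)

t=0.000: state=(2.760)
step 1 (dt=0.02): k1=(1.780), k2=(1.784), k3=(1.784), k4=(1.788); state += dt/6·(k1+2k2+2k3+k4)
t=0.020: state=(2.796)
t=0.040: state=(2.832)
t=0.060: state=(2.868)
continuing one RK4 step at a time; state shown every 5 steps (Δt=0.1):
t=0.100: state=(2.940)
t=0.200: state=(3.124)
t=0.300: state=(3.310)
t=0.400: state=(3.498)
t=0.500: state=(3.687)
t=0.600: state=(3.875)
t=0.700: state=(4.062)
t=0.800: state=(4.247)
t=0.900: state=(4.428)
t=1.000: state=(4.605)
t=1.100: state=(4.778)
t=1.200: state=(4.945)
t=1.300: state=(5.105)
t=1.400: state=(5.259)
t=1.500: state=(5.406)
t=1.600: state=(5.545)
t=1.700: state=(5.678)
t=1.800: state=(5.802)
t=1.900: state=(5.919)
t=2.000: state=(6.029)
t=2.100: state=(6.131)
t=2.200: state=(6.226)
t=2.300: state=(6.314)
t=2.400: state=(6.396)
t=2.500: state=(6.472)
t=2.580: state=(6.528)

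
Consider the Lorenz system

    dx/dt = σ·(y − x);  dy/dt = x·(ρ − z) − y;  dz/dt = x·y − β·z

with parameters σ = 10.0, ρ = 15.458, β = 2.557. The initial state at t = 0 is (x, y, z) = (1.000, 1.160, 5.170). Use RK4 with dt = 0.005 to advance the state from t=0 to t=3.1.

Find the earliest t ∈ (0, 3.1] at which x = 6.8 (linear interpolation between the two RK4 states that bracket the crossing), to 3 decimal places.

t=0.000: state=(1.000, 1.160, 5.170)
step 1 (dt=0.005): k1=(1.600, 9.128, -12.060), k2=(1.788, 9.177, -11.955), k3=(1.785, 9.181, -11.955), k4=(1.970, 9.234, -11.850); state += dt/6·(k1+2k2+2k3+k4)
t=0.005: state=(1.009, 1.206, 5.110)
t=0.010: state=(1.020, 1.252, 5.051)
t=0.015: state=(1.032, 1.300, 4.994)
continuing one RK4 step at a time; state shown every 40 steps (Δt=0.2):
t=0.200: state=(2.662, 4.281, 3.838)
t=0.355: state=(6.692, 10.307, 7.040)
next step: t=0.360: state=(6.874, 10.536, 7.302) — x has crossed 6.8
linear interpolation between t=0.355 (6.69203) and t=0.360 (6.87396) → t≈0.358

t = 0.358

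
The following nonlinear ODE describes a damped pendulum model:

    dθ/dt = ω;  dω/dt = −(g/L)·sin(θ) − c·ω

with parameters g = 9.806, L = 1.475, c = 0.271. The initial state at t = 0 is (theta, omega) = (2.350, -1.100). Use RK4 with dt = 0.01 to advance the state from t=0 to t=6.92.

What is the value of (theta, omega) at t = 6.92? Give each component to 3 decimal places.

t=0.000: state=(2.350, -1.100)
step 1 (dt=0.01): k1=(-1.100, -4.432), k2=(-1.122, -4.451), k3=(-1.122, -4.452), k4=(-1.145, -4.472); state += dt/6·(k1+2k2+2k3+k4)
t=0.010: state=(2.339, -1.145)
t=0.020: state=(2.327, -1.189)
t=0.030: state=(2.315, -1.235)
continuing one RK4 step at a time; state shown every 25 steps (Δt=0.25):
t=0.250: state=(1.925, -2.353)
t=0.500: state=(1.157, -3.766)
t=0.750: state=(0.103, -4.433)
t=1.000: state=(-0.919, -3.496)
t=1.250: state=(-1.579, -1.752)
t=1.500: state=(-1.801, -0.053)
t=1.750: state=(-1.615, 1.532)
t=2.000: state=(-1.044, 2.981)
t=2.250: state=(-0.185, 3.697)
t=2.500: state=(0.685, 3.040)
t=2.750: state=(1.261, 1.500)
t=3.000: state=(1.426, -0.174)
t=3.250: state=(1.185, -1.722)
t=3.500: state=(0.598, -2.861)
t=3.750: state=(-0.162, -3.011)
t=4.000: state=(-0.812, -2.041)
t=4.250: state=(-1.140, -0.554)
t=4.500: state=(-1.088, 0.946)
t=4.750: state=(-0.692, 2.147)
t=5.000: state=(-0.077, 2.608)
t=5.250: state=(0.526, 2.062)
t=5.500: state=(0.898, 0.849)
t=5.750: state=(0.939, -0.511)
t=6.000: state=(0.661, -1.651)
t=6.250: state=(0.164, -2.193)
t=6.500: state=(-0.362, -1.876)
t=6.750: state=(-0.719, -0.900)
t=6.920: state=(-0.803, -0.089)

(theta, omega) = (-0.803, -0.089)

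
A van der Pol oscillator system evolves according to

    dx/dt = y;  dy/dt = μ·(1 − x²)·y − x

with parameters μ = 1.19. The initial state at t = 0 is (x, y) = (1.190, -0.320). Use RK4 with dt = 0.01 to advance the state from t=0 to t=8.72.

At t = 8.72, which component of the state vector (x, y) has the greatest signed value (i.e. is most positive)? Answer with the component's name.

t=0.000: state=(1.190, -0.320)
step 1 (dt=0.01): k1=(-0.320, -1.032), k2=(-0.325, -1.029), k3=(-0.325, -1.029), k4=(-0.330, -1.026); state += dt/6·(k1+2k2+2k3+k4)
t=0.010: state=(1.187, -0.330)
t=0.020: state=(1.183, -0.341)
t=0.030: state=(1.180, -0.351)
continuing one RK4 step at a time; state shown every 50 steps (Δt=0.5):
t=0.500: state=(0.906, -0.819)
t=1.000: state=(0.334, -1.544)
t=1.500: state=(-0.709, -2.558)
t=2.000: state=(-1.761, -1.136)
t=2.500: state=(-1.911, 0.233)
t=3.000: state=(-1.697, 0.566)
t=3.500: state=(-1.359, 0.795)
t=4.000: state=(-0.872, 1.208)
t=4.500: state=(-0.060, 2.164)
t=5.000: state=(1.266, 2.649)
t=5.500: state=(1.991, 0.318)
t=6.000: state=(1.915, -0.419)
t=6.500: state=(1.650, -0.625)
t=7.000: state=(1.285, -0.857)
t=7.500: state=(0.753, -1.337)
t=8.000: state=(-0.158, -2.422)
t=8.500: state=(-1.503, -2.262)
t=8.720: state=(-1.870, -1.075)
compare at T: x=-1.870, y=-1.075

largest component: y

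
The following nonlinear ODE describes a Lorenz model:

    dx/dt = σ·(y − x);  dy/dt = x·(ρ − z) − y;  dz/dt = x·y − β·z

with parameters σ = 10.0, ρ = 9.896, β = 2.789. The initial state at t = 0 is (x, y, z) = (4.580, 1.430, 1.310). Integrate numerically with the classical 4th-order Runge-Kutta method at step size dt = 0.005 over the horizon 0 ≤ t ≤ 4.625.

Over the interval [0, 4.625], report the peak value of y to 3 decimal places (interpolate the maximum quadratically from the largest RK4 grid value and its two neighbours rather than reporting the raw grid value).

max y = 9.046

t=0.000: state=(4.580, 1.430, 1.310)
step 1 (dt=0.005): k1=(-31.500, 37.894, 2.896), k2=(-29.765, 37.090, 3.189), k3=(-29.829, 37.126, 3.185), k4=(-28.152, 36.357, 3.461); state += dt/6·(k1+2k2+2k3+k4)
t=0.005: state=(4.431, 1.616, 1.326)
t=0.010: state=(4.298, 1.794, 1.344)
t=0.015: state=(4.180, 1.965, 1.365)
continuing one RK4 step at a time; state shown every 40 steps (Δt=0.2):
t=0.200: state=(5.021, 6.823, 3.647)
t=0.400: state=(8.160, 8.443, 11.265)
t=0.600: state=(5.241, 3.110, 12.456)
t=0.800: state=(2.599, 2.106, 8.382)
t=1.000: state=(2.650, 3.086, 5.766)
t=1.200: state=(4.185, 5.255, 5.512)
t=1.400: state=(6.364, 7.156, 8.607)
t=1.600: state=(6.178, 5.260, 11.363)
t=1.800: state=(4.206, 3.482, 9.714)
t=2.000: state=(3.647, 3.769, 7.588)
t=2.200: state=(4.454, 5.071, 7.080)
t=2.400: state=(5.678, 6.125, 8.614)
t=2.600: state=(5.740, 5.358, 10.179)
t=2.800: state=(4.723, 4.264, 9.571)
t=3.000: state=(4.271, 4.290, 8.302)
t=3.200: state=(4.688, 5.032, 7.938)
t=3.400: state=(5.352, 5.587, 8.742)
t=3.600: state=(5.404, 5.225, 9.565)
t=3.800: state=(4.885, 4.629, 9.310)
t=4.000: state=(4.607, 4.603, 8.610)
t=4.200: state=(4.823, 5.010, 8.390)
t=4.400: state=(5.178, 5.302, 8.815)
t=4.600: state=(5.210, 5.122, 9.247)
t=4.625: state=(5.186, 5.077, 9.264)
largest grid value and its neighbours: y(0.335)=9.04256, y(0.340)=9.04588, y(0.345)=9.04111
parabola through these three points peaks at t≈0.340 with y≈9.04591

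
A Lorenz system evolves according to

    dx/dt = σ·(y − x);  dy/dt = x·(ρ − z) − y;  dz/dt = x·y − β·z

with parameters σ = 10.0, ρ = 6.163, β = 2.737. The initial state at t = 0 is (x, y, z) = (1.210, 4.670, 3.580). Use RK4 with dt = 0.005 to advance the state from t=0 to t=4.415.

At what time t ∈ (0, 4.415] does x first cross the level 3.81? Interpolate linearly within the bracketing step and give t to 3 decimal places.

t=0.000: state=(1.210, 4.670, 3.580)
step 1 (dt=0.005): k1=(34.600, -1.545, -4.148), k2=(33.696, -1.304, -3.720), k3=(33.725, -1.312, -3.733), k4=(32.848, -1.077, -3.318); state += dt/6·(k1+2k2+2k3+k4)
t=0.005: state=(1.379, 4.663, 3.561)
t=0.010: state=(1.539, 4.659, 3.547)
t=0.015: state=(1.691, 4.657, 3.536)
t=0.125: state=(3.753, 4.921, 3.948)
next step: t=0.130: state=(3.811, 4.937, 3.987) — x has crossed 3.81
linear interpolation between t=0.125 (3.75341) and t=0.130 (3.81074) → t≈0.130

t = 0.130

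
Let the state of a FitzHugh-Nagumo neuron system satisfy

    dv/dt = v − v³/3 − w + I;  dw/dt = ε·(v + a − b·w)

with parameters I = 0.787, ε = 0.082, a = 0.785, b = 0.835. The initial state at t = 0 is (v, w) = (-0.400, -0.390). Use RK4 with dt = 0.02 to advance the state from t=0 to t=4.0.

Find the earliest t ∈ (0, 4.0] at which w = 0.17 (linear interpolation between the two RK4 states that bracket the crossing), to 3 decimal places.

t = 3.126

t=0.000: state=(-0.400, -0.390)
step 1 (dt=0.02): k1=(0.798, 0.058), k2=(0.804, 0.059), k3=(0.805, 0.059), k4=(0.811, 0.060); state += dt/6·(k1+2k2+2k3+k4)
t=0.020: state=(-0.384, -0.389)
t=0.040: state=(-0.368, -0.388)
t=0.060: state=(-0.351, -0.386)
continuing one RK4 step at a time; state shown every 10 steps (Δt=0.2):
t=0.200: state=(-0.227, -0.377)
t=0.400: state=(-0.021, -0.361)
t=0.600: state=(0.227, -0.342)
t=0.800: state=(0.520, -0.318)
t=1.000: state=(0.853, -0.290)
t=1.200: state=(1.196, -0.257)
t=1.400: state=(1.504, -0.218)
t=1.600: state=(1.738, -0.176)
t=1.800: state=(1.888, -0.131)
t=2.000: state=(1.971, -0.085)
t=2.200: state=(2.011, -0.039)
t=2.400: state=(2.026, 0.007)
t=2.600: state=(2.027, 0.053)
t=2.800: state=(2.021, 0.098)
t=3.000: state=(2.011, 0.143)
t=3.120: state=(2.004, 0.169)
next step: t=3.140: state=(2.003, 0.173) — w has crossed 0.17
linear interpolation between t=3.120 (0.16871) and t=3.140 (0.17305) → t≈3.126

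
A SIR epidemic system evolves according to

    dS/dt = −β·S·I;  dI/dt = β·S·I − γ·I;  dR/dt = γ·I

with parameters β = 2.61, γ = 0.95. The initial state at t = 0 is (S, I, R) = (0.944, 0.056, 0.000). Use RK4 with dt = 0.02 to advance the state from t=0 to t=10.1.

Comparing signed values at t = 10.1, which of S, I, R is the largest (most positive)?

t=0.000: state=(0.944, 0.056, 0.000)
step 1 (dt=0.02): k1=(-0.138, 0.085, 0.053), k2=(-0.140, 0.086, 0.054), k3=(-0.140, 0.086, 0.054), k4=(-0.142, 0.087, 0.055); state += dt/6·(k1+2k2+2k3+k4)
t=0.020: state=(0.941, 0.058, 0.001)
t=0.040: state=(0.938, 0.059, 0.002)
t=0.060: state=(0.935, 0.061, 0.003)
continuing one RK4 step at a time; state shown every 25 steps (Δt=0.5):
t=0.500: state=(0.848, 0.113, 0.039)
t=1.000: state=(0.696, 0.193, 0.111)
t=1.500: state=(0.514, 0.265, 0.221)
t=2.000: state=(0.356, 0.289, 0.355)
t=2.500: state=(0.247, 0.265, 0.488)
t=3.000: state=(0.180, 0.217, 0.603)
t=3.500: state=(0.140, 0.166, 0.694)
t=4.000: state=(0.116, 0.122, 0.762)
t=4.500: state=(0.102, 0.087, 0.811)
t=5.000: state=(0.092, 0.062, 0.846)
t=5.500: state=(0.086, 0.043, 0.871)
t=6.000: state=(0.082, 0.030, 0.888)
t=6.500: state=(0.080, 0.021, 0.900)
t=7.000: state=(0.078, 0.014, 0.908)
t=7.500: state=(0.077, 0.010, 0.913)
t=8.000: state=(0.076, 0.007, 0.917)
t=8.500: state=(0.075, 0.005, 0.920)
t=9.000: state=(0.075, 0.003, 0.922)
t=9.500: state=(0.075, 0.002, 0.923)
t=10.000: state=(0.075, 0.001, 0.924)
t=10.100: state=(0.075, 0.001, 0.924)
compare at T: S=0.075, I=0.001, R=0.924

largest component: R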